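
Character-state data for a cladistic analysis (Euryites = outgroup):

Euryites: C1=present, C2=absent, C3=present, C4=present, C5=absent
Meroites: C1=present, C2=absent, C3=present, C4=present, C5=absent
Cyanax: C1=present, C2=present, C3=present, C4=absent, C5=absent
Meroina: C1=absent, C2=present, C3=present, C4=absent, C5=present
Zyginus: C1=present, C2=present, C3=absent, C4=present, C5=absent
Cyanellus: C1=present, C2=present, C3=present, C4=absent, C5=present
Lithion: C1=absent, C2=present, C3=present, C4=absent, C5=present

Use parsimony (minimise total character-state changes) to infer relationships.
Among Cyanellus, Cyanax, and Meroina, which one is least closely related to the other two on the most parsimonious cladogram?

Cyanax

Character polarity is set by the outgroup: the derived state is whichever differs from the outgroup's state, so for C1, C3, C4 the derived state is 'absent', and for the remaining characters it is 'present'.
C1 (derived state 'absent') is shared by Lithion and Meroina — a synapomorphy uniting that clade.
C2 (derived state 'present') is shared by Cyanax, Cyanellus, Lithion, Meroina, and Zyginus — a synapomorphy uniting that clade.
C3 (derived state 'absent') is unique to Zyginus (autapomorphy; uninformative for grouping).
Only Cyanax, Cyanellus, Lithion, and Meroina show the derived state 'absent' for C4, supporting them as a clade.
C5 (derived state 'present') is shared by Cyanellus, Lithion, and Meroina — a synapomorphy uniting that clade.
Most parsimonious ingroup topology: (Meroites,((Cyanax,((Meroina,Lithion),Cyanellus)),Zyginus)).
Cyanellus and Meroina share a more recent common ancestor with each other than either does with Cyanax, so Cyanax is the least closely related of the three.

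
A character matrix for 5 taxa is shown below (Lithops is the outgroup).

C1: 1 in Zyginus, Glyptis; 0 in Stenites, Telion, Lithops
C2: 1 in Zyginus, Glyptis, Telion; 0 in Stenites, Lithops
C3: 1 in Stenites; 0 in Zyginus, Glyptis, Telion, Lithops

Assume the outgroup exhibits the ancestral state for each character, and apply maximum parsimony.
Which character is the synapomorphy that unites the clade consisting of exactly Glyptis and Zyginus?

The outgroup has state '0' for every character, so '1' is the derived state throughout.
C1 (derived state '1') is shared by Glyptis and Zyginus — a synapomorphy uniting that clade.
C2: derived state '1' in Glyptis, Telion, and Zyginus only — synapomorphy for {Glyptis, Telion, Zyginus}.
C3 (derived state '1') is unique to Stenites (autapomorphy; uninformative for grouping).
Most parsimonious ingroup topology: (Stenites,(Telion,(Zyginus,Glyptis))).
The clade {Glyptis, Zyginus} is supported by C1: its derived state '1' occurs in exactly those taxa and in no other taxon (including the outgroup).

C1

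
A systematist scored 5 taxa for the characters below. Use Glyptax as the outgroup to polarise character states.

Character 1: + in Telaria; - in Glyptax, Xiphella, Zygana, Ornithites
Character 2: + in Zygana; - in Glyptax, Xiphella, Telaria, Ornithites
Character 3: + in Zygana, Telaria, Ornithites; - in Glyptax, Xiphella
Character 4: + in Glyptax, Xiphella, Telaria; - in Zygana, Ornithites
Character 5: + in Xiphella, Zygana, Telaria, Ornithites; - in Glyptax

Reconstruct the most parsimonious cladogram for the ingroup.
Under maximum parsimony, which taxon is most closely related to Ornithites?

Character polarity is set by the outgroup: the derived state is whichever differs from the outgroup's state, so for Character 4 the derived state is '-', and for the remaining characters it is '+'.
Character 1: derived state '+' in Telaria only — an autapomorphy, so it tells us nothing about relationships among taxa.
Character 2 (derived state '+') is unique to Zygana (autapomorphy; uninformative for grouping).
Character 3: derived state '+' in Ornithites, Telaria, and Zygana only — synapomorphy for {Ornithites, Telaria, Zygana}.
Only Ornithites and Zygana show the derived state '-' for Character 4, supporting them as a clade.
All ingroup taxa share the derived state '+' for Character 5; it defines the ingroup but does not resolve relationships within it.
Most parsimonious ingroup topology: (Xiphella,((Zygana,Ornithites),Telaria)).
Ornithites and Zygana form a cherry on this tree, so they are sister taxa.

Zygana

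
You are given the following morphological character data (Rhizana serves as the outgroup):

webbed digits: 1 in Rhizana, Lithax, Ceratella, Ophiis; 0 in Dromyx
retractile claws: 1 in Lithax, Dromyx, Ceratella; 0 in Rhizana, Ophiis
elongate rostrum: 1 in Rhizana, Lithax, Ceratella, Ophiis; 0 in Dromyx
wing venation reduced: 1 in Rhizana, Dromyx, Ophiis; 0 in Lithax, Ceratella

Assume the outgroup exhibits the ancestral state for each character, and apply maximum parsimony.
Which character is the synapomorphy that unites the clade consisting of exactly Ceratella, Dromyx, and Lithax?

retractile claws

Character polarity is set by the outgroup: the derived state is whichever differs from the outgroup's state, so for webbed digits, elongate rostrum, wing venation reduced the derived state is '0', and for the remaining characters it is '1'.
webbed digits: derived state '0' in Dromyx only — an autapomorphy, so it tells us nothing about relationships among taxa.
retractile claws: derived state '1' in Ceratella, Dromyx, and Lithax only — synapomorphy for {Ceratella, Dromyx, Lithax}.
elongate rostrum (derived state '0') is unique to Dromyx (autapomorphy; uninformative for grouping).
wing venation reduced (derived state '0') is shared by Ceratella and Lithax — a synapomorphy uniting that clade.
Most parsimonious ingroup topology: (((Lithax,Ceratella),Dromyx),Ophiis).
The clade {Ceratella, Dromyx, Lithax} is supported by retractile claws: its derived state '1' occurs in exactly those taxa and in no other taxon (including the outgroup).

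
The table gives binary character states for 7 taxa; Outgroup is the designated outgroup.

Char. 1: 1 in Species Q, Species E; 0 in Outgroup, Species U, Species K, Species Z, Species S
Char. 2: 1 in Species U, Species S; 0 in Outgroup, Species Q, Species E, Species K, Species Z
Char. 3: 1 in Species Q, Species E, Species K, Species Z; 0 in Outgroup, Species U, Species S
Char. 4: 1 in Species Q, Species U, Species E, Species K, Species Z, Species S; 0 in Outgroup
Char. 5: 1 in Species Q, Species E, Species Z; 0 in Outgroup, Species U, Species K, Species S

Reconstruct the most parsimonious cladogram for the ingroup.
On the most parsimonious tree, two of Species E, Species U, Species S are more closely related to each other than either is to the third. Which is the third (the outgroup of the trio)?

The outgroup has state '0' for every character, so '1' is the derived state throughout.
Char. 1 (derived state '1') is shared by Species E and Species Q — a synapomorphy uniting that clade.
Char. 2: derived state '1' in Species S and Species U only — synapomorphy for {Species S, Species U}.
Char. 3: derived state '1' in Species E, Species K, Species Q, and Species Z only — synapomorphy for {Species E, Species K, Species Q, Species Z}.
All ingroup taxa share the derived state '1' for Char. 4; it defines the ingroup but does not resolve relationships within it.
Only Species E, Species Q, and Species Z show the derived state '1' for Char. 5, supporting them as a clade.
Most parsimonious ingroup topology: ((((Species Q,Species E),Species Z),Species K),(Species U,Species S)).
Species U and Species S share a more recent common ancestor with each other than either does with Species E, so Species E is the least closely related of the three.

Species E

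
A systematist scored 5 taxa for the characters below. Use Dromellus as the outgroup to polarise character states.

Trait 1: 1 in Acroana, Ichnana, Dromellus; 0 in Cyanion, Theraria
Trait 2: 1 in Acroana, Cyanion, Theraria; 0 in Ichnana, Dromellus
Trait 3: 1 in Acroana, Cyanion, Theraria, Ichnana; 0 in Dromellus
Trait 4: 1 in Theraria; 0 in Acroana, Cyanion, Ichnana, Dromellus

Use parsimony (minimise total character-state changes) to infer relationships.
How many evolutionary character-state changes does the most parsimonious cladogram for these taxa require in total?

4

Character polarity is set by the outgroup: the derived state is whichever differs from the outgroup's state, so for Trait 1 the derived state is '0', and for the remaining characters it is '1'.
Trait 1: derived state '0' in Cyanion and Theraria only — synapomorphy for {Cyanion, Theraria}.
Trait 2: derived state '1' in Acroana, Cyanion, and Theraria only — synapomorphy for {Acroana, Cyanion, Theraria}.
Trait 3 (derived state '1') is shared by all ingroup taxa — unites the whole ingroup.
Trait 4: derived state '1' in Theraria only — an autapomorphy, so it tells us nothing about relationships among taxa.
Most parsimonious ingroup topology: (((Theraria,Cyanion),Acroana),Ichnana).
Changes per character on this tree: Trait 1: 1; Trait 2: 1; Trait 3: 1; Trait 4: 1.
Total = 4.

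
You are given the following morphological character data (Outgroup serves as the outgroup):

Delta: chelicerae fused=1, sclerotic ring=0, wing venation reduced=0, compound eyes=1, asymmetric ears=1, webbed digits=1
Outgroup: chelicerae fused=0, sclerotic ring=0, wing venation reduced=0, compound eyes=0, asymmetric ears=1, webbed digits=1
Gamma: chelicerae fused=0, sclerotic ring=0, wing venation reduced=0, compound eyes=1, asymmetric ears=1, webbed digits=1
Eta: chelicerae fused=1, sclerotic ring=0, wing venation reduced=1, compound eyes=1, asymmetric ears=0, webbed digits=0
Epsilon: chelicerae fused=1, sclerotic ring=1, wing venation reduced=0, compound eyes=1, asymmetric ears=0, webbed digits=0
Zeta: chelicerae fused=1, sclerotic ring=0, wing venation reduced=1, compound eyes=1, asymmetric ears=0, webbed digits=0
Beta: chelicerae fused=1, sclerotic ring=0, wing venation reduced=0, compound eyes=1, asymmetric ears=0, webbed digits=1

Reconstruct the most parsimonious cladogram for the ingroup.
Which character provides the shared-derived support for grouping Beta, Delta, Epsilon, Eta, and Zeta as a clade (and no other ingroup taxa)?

Character polarity is set by the outgroup: the derived state is whichever differs from the outgroup's state, so for asymmetric ears, webbed digits the derived state is '0', and for the remaining characters it is '1'.
Only Beta, Delta, Epsilon, Eta, and Zeta show the derived state '1' for chelicerae fused, supporting them as a clade.
sclerotic ring: derived state '1' in Epsilon only — an autapomorphy, so it tells us nothing about relationships among taxa.
Only Eta and Zeta show the derived state '1' for wing venation reduced, supporting them as a clade.
compound eyes (derived state '1') is shared by all ingroup taxa — unites the whole ingroup.
asymmetric ears (derived state '0') is shared by Beta, Epsilon, Eta, and Zeta — a synapomorphy uniting that clade.
webbed digits (derived state '0') is shared by Epsilon, Eta, and Zeta — a synapomorphy uniting that clade.
Most parsimonious ingroup topology: ((((Epsilon,(Eta,Zeta)),Beta),Delta),Gamma).
The clade {Beta, Delta, Epsilon, Eta, Zeta} is supported by chelicerae fused: its derived state '1' occurs in exactly those taxa and in no other taxon (including the outgroup).

chelicerae fused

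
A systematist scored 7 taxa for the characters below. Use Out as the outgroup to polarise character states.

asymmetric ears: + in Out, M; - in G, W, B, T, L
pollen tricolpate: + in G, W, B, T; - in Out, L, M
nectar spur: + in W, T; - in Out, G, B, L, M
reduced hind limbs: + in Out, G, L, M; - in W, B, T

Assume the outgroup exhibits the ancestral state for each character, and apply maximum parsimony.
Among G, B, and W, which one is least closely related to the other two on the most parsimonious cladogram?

G

Character polarity is set by the outgroup: the derived state is whichever differs from the outgroup's state, so for asymmetric ears, reduced hind limbs the derived state is '-', and for the remaining characters it is '+'.
asymmetric ears (derived state '-') is shared by B, G, L, T, and W — a synapomorphy uniting that clade.
Only B, G, T, and W show the derived state '+' for pollen tricolpate, supporting them as a clade.
Only T and W show the derived state '+' for nectar spur, supporting them as a clade.
Only B, T, and W show the derived state '-' for reduced hind limbs, supporting them as a clade.
Most parsimonious ingroup topology: (((G,((W,T),B)),L),M).
B and W share a more recent common ancestor with each other than either does with G, so G is the least closely related of the three.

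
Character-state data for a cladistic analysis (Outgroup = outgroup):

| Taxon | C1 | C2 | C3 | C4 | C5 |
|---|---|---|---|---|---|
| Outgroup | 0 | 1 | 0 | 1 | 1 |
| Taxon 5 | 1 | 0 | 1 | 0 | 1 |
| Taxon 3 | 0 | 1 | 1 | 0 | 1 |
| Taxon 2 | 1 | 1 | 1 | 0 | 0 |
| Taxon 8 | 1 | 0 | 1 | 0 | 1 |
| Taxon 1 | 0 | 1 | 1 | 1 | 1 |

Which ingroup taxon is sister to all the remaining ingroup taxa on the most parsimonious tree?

Character polarity is set by the outgroup: the derived state is whichever differs from the outgroup's state, so for C2, C4, C5 the derived state is '0', and for the remaining characters it is '1'.
C1: derived state '1' in Taxon 2, Taxon 5, and Taxon 8 only — synapomorphy for {Taxon 2, Taxon 5, Taxon 8}.
Only Taxon 5 and Taxon 8 show the derived state '0' for C2, supporting them as a clade.
All ingroup taxa share the derived state '1' for C3; it defines the ingroup but does not resolve relationships within it.
Only Taxon 2, Taxon 3, Taxon 5, and Taxon 8 show the derived state '0' for C4, supporting them as a clade.
C5 (derived state '0') is unique to Taxon 2 (autapomorphy; uninformative for grouping).
Most parsimonious ingroup topology: ((((Taxon 5,Taxon 8),Taxon 2),Taxon 3),Taxon 1).
Taxon 1 is sister to the clade containing all other ingroup taxa, so it is the earliest-diverging (most basal) ingroup lineage.

Taxon 1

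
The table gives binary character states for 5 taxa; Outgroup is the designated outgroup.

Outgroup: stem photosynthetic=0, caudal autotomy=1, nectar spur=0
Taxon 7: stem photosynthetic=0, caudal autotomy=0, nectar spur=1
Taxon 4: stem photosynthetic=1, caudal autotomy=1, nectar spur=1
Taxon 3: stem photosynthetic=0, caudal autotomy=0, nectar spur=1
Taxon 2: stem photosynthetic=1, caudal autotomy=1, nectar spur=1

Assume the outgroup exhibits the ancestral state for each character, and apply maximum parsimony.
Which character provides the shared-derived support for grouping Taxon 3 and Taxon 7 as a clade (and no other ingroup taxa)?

Character polarity is set by the outgroup: the derived state is whichever differs from the outgroup's state, so for caudal autotomy the derived state is '0', and for the remaining characters it is '1'.
stem photosynthetic (derived state '1') is shared by Taxon 2 and Taxon 4 — a synapomorphy uniting that clade.
Only Taxon 3 and Taxon 7 show the derived state '0' for caudal autotomy, supporting them as a clade.
All ingroup taxa share the derived state '1' for nectar spur; it defines the ingroup but does not resolve relationships within it.
Most parsimonious ingroup topology: ((Taxon 7,Taxon 3),(Taxon 4,Taxon 2)).
The clade {Taxon 3, Taxon 7} is supported by caudal autotomy: its derived state '0' occurs in exactly those taxa and in no other taxon (including the outgroup).

caudal autotomy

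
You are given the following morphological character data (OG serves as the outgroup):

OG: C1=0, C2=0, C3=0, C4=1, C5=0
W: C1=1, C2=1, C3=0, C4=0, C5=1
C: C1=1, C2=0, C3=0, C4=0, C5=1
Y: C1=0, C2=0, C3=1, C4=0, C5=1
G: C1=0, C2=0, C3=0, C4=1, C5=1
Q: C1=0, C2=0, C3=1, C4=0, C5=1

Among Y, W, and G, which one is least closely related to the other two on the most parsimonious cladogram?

G

Character polarity is set by the outgroup: the derived state is whichever differs from the outgroup's state, so for C4 the derived state is '0', and for the remaining characters it is '1'.
Only C and W show the derived state '1' for C1, supporting them as a clade.
C2 (derived state '1') is unique to W (autapomorphy; uninformative for grouping).
Only Q and Y show the derived state '1' for C3, supporting them as a clade.
Only C, Q, W, and Y show the derived state '0' for C4, supporting them as a clade.
C5 (derived state '1') is shared by all ingroup taxa — unites the whole ingroup.
Most parsimonious ingroup topology: (((Y,Q),(C,W)),G).
Y and W share a more recent common ancestor with each other than either does with G, so G is the least closely related of the three.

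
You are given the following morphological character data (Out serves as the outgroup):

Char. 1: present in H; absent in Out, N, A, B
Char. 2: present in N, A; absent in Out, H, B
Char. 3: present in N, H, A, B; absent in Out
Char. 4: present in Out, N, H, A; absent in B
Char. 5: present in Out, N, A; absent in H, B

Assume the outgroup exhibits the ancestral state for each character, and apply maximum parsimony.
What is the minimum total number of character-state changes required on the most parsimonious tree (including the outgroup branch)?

Character polarity is set by the outgroup: the derived state is whichever differs from the outgroup's state, so for Char. 4, Char. 5 the derived state is 'absent', and for the remaining characters it is 'present'.
Char. 1 (derived state 'present') is unique to H (autapomorphy; uninformative for grouping).
Char. 2 (derived state 'present') is shared by A and N — a synapomorphy uniting that clade.
All ingroup taxa share the derived state 'present' for Char. 3; it defines the ingroup but does not resolve relationships within it.
Char. 4 (derived state 'absent') is unique to B (autapomorphy; uninformative for grouping).
Only B and H show the derived state 'absent' for Char. 5, supporting them as a clade.
Most parsimonious ingroup topology: ((N,A),(H,B)).
Changes per character on this tree: Char. 1: 1; Char. 2: 1; Char. 3: 1; Char. 4: 1; Char. 5: 1.
Total = 5.

5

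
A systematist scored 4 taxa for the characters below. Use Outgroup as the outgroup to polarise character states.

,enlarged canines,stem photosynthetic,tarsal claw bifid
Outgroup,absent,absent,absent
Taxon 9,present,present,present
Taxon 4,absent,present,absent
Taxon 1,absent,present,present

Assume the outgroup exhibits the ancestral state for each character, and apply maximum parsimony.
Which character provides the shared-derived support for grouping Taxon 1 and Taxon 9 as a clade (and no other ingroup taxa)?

The outgroup has state 'absent' for every character, so 'present' is the derived state throughout.
enlarged canines: derived state 'present' in Taxon 9 only — an autapomorphy, so it tells us nothing about relationships among taxa.
stem photosynthetic (derived state 'present') is shared by all ingroup taxa — unites the whole ingroup.
tarsal claw bifid (derived state 'present') is shared by Taxon 1 and Taxon 9 — a synapomorphy uniting that clade.
Most parsimonious ingroup topology: ((Taxon 9,Taxon 1),Taxon 4).
The clade {Taxon 1, Taxon 9} is supported by tarsal claw bifid: its derived state 'present' occurs in exactly those taxa and in no other taxon (including the outgroup).

tarsal claw bifid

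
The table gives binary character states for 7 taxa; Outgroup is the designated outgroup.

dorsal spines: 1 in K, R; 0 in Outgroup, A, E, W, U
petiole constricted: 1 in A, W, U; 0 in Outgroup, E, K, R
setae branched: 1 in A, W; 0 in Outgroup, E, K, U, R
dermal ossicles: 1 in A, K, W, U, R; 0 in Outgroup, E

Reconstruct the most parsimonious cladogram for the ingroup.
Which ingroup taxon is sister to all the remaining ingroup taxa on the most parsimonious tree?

E

The outgroup has state '0' for every character, so '1' is the derived state throughout.
dorsal spines: derived state '1' in K and R only — synapomorphy for {K, R}.
petiole constricted (derived state '1') is shared by A, U, and W — a synapomorphy uniting that clade.
setae branched (derived state '1') is shared by A and W — a synapomorphy uniting that clade.
dermal ossicles: derived state '1' in A, K, R, U, and W only — synapomorphy for {A, K, R, U, W}.
Most parsimonious ingroup topology: ((((A,W),U),(K,R)),E).
E is sister to the clade containing all other ingroup taxa, so it is the earliest-diverging (most basal) ingroup lineage.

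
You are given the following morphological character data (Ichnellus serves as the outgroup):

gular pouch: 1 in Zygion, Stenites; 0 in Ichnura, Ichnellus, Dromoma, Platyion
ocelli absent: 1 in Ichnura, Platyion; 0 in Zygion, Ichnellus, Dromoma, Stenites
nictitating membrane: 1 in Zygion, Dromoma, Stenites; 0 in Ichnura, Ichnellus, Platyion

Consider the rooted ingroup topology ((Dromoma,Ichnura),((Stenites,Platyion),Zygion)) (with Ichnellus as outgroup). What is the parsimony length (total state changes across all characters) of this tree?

7

Map each character onto ((Dromoma,Ichnura),((Stenites,Platyion),Zygion)) (rooted by Ichnellus) and count the minimum state changes it requires (Fitch parsimony):
gular pouch: 2; ocelli absent: 2; nictitating membrane: 3.
Total tree length = 7.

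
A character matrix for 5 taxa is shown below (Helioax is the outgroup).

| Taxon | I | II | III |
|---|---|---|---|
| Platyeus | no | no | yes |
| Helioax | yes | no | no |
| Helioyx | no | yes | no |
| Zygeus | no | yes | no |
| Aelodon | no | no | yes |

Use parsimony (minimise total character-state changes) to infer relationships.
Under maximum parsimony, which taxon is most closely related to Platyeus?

Aelodon

Character polarity is set by the outgroup: the derived state is whichever differs from the outgroup's state, so for I the derived state is 'no', and for the remaining characters it is 'yes'.
All ingroup taxa share the derived state 'no' for I; it defines the ingroup but does not resolve relationships within it.
II (derived state 'yes') is shared by Helioyx and Zygeus — a synapomorphy uniting that clade.
III (derived state 'yes') is shared by Aelodon and Platyeus — a synapomorphy uniting that clade.
Most parsimonious ingroup topology: ((Aelodon,Platyeus),(Helioyx,Zygeus)).
Platyeus and Aelodon form a cherry on this tree, so they are sister taxa.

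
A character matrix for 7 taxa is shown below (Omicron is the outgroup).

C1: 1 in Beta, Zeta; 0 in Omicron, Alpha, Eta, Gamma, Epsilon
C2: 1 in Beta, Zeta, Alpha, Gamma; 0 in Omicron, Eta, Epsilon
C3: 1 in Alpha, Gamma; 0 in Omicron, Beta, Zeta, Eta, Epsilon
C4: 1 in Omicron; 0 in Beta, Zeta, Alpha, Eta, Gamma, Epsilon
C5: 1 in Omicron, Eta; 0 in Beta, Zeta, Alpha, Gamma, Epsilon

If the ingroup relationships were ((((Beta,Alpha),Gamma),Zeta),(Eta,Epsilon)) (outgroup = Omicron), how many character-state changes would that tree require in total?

Map each character onto ((((Beta,Alpha),Gamma),Zeta),(Eta,Epsilon)) (rooted by Omicron) and count the minimum state changes it requires (Fitch parsimony):
C1: 2; C2: 1; C3: 2; C4: 1; C5: 2.
Total tree length = 8.

8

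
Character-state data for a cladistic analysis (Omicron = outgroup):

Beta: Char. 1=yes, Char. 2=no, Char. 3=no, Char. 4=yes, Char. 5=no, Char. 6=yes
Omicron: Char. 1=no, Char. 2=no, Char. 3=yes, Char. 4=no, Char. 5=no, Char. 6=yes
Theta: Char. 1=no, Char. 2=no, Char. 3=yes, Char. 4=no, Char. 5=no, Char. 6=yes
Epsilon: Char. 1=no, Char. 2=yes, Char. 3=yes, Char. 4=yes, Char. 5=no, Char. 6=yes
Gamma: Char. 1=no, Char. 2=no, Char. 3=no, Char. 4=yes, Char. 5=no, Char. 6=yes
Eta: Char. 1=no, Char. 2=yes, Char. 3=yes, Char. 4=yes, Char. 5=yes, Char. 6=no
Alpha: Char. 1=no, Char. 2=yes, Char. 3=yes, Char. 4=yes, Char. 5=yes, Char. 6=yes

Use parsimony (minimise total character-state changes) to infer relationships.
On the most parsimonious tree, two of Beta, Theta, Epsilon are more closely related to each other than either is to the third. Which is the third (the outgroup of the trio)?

Theta

Character polarity is set by the outgroup: the derived state is whichever differs from the outgroup's state, so for Char. 3, Char. 6 the derived state is 'no', and for the remaining characters it is 'yes'.
Char. 1: derived state 'yes' in Beta only — an autapomorphy, so it tells us nothing about relationships among taxa.
Char. 2: derived state 'yes' in Alpha, Epsilon, and Eta only — synapomorphy for {Alpha, Epsilon, Eta}.
Only Beta and Gamma show the derived state 'no' for Char. 3, supporting them as a clade.
Char. 4 (derived state 'yes') is shared by Alpha, Beta, Epsilon, Eta, and Gamma — a synapomorphy uniting that clade.
Only Alpha and Eta show the derived state 'yes' for Char. 5, supporting them as a clade.
Char. 6: derived state 'no' in Eta only — an autapomorphy, so it tells us nothing about relationships among taxa.
Most parsimonious ingroup topology: (((Beta,Gamma),((Eta,Alpha),Epsilon)),Theta).
Beta and Epsilon share a more recent common ancestor with each other than either does with Theta, so Theta is the least closely related of the three.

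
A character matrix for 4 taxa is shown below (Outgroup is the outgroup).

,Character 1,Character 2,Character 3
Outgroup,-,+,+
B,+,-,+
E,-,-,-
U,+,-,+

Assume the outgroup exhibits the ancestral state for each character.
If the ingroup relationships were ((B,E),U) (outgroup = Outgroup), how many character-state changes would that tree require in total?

Map each character onto ((B,E),U) (rooted by Outgroup) and count the minimum state changes it requires (Fitch parsimony):
Character 1: 2; Character 2: 1; Character 3: 1.
Total tree length = 4.

4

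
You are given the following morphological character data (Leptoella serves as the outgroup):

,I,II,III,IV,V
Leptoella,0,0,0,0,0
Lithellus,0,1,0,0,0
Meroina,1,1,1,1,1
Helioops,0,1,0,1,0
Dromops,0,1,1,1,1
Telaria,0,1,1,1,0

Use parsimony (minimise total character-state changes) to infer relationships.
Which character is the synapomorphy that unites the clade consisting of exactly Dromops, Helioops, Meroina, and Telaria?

IV

The outgroup has state '0' for every character, so '1' is the derived state throughout.
I: derived state '1' in Meroina only — an autapomorphy, so it tells us nothing about relationships among taxa.
All ingroup taxa share the derived state '1' for II; it defines the ingroup but does not resolve relationships within it.
III (derived state '1') is shared by Dromops, Meroina, and Telaria — a synapomorphy uniting that clade.
Only Dromops, Helioops, Meroina, and Telaria show the derived state '1' for IV, supporting them as a clade.
V: derived state '1' in Dromops and Meroina only — synapomorphy for {Dromops, Meroina}.
Most parsimonious ingroup topology: (Lithellus,(((Meroina,Dromops),Telaria),Helioops)).
The clade {Dromops, Helioops, Meroina, Telaria} is supported by IV: its derived state '1' occurs in exactly those taxa and in no other taxon (including the outgroup).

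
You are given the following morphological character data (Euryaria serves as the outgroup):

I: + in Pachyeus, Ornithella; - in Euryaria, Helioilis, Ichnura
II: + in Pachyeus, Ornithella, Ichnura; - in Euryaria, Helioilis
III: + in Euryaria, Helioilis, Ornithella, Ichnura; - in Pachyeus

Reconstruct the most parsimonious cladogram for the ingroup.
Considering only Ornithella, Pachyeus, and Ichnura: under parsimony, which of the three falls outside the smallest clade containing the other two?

Character polarity is set by the outgroup: the derived state is whichever differs from the outgroup's state, so for III the derived state is '-', and for the remaining characters it is '+'.
I: derived state '+' in Ornithella and Pachyeus only — synapomorphy for {Ornithella, Pachyeus}.
Only Ichnura, Ornithella, and Pachyeus show the derived state '+' for II, supporting them as a clade.
III: derived state '-' in Pachyeus only — an autapomorphy, so it tells us nothing about relationships among taxa.
Most parsimonious ingroup topology: (Helioilis,((Pachyeus,Ornithella),Ichnura)).
Ornithella and Pachyeus share a more recent common ancestor with each other than either does with Ichnura, so Ichnura is the least closely related of the three.

Ichnura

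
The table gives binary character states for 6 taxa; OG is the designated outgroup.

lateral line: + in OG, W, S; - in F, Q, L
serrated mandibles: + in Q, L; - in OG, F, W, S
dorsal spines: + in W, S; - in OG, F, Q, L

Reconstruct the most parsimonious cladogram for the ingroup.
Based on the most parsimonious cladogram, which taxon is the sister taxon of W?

Character polarity is set by the outgroup: the derived state is whichever differs from the outgroup's state, so for lateral line the derived state is '-', and for the remaining characters it is '+'.
Only F, L, and Q show the derived state '-' for lateral line, supporting them as a clade.
Only L and Q show the derived state '+' for serrated mandibles, supporting them as a clade.
dorsal spines (derived state '+') is shared by S and W — a synapomorphy uniting that clade.
Most parsimonious ingroup topology: ((F,(Q,L)),(W,S)).
W and S form a cherry on this tree, so they are sister taxa.

S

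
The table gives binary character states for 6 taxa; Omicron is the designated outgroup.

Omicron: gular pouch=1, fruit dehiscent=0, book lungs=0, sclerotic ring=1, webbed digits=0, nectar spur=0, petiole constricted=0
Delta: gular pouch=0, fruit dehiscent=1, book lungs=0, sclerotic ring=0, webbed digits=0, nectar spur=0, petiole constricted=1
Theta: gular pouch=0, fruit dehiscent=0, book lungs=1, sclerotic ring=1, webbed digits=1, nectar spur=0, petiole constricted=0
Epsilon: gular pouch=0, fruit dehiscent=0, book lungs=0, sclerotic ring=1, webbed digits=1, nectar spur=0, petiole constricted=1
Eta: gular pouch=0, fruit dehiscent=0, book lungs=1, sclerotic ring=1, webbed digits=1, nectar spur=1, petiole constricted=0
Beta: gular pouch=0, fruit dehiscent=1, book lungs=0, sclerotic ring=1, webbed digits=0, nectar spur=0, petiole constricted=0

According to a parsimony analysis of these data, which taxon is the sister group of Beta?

Character polarity is set by the outgroup: the derived state is whichever differs from the outgroup's state, so for gular pouch, sclerotic ring the derived state is '0', and for the remaining characters it is '1'.
All ingroup taxa share the derived state '0' for gular pouch; it defines the ingroup but does not resolve relationships within it.
fruit dehiscent: derived state '1' in Beta and Delta only — synapomorphy for {Beta, Delta}.
book lungs: derived state '1' in Eta and Theta only — synapomorphy for {Eta, Theta}.
sclerotic ring: derived state '0' in Delta only — an autapomorphy, so it tells us nothing about relationships among taxa.
webbed digits: derived state '1' in Epsilon, Eta, and Theta only — synapomorphy for {Epsilon, Eta, Theta}.
nectar spur: derived state '1' in Eta only — an autapomorphy, so it tells us nothing about relationships among taxa.
petiole constricted (state '1') occurs in Delta and Epsilon but conflicts with the nesting implied by the other characters — most parsimoniously interpreted as homoplasy.
Most parsimonious ingroup topology: ((Delta,Beta),((Theta,Eta),Epsilon)).
Beta and Delta form a cherry on this tree, so they are sister taxa.

Delta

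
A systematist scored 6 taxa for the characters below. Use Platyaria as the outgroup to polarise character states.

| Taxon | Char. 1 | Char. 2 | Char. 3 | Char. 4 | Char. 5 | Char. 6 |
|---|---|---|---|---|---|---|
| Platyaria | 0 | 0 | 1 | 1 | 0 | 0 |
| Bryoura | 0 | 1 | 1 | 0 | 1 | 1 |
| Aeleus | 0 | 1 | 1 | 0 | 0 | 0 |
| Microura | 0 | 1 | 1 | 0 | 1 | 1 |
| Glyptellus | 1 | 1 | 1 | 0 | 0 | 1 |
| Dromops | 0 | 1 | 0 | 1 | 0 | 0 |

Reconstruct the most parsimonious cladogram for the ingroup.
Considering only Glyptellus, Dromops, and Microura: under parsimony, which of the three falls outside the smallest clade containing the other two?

Dromops

Character polarity is set by the outgroup: the derived state is whichever differs from the outgroup's state, so for Char. 3, Char. 4 the derived state is '0', and for the remaining characters it is '1'.
Char. 1 (derived state '1') is unique to Glyptellus (autapomorphy; uninformative for grouping).
Char. 2 (derived state '1') is shared by all ingroup taxa — unites the whole ingroup.
Char. 3: derived state '0' in Dromops only — an autapomorphy, so it tells us nothing about relationships among taxa.
Char. 4: derived state '0' in Aeleus, Bryoura, Glyptellus, and Microura only — synapomorphy for {Aeleus, Bryoura, Glyptellus, Microura}.
Only Bryoura and Microura show the derived state '1' for Char. 5, supporting them as a clade.
Char. 6 (derived state '1') is shared by Bryoura, Glyptellus, and Microura — a synapomorphy uniting that clade.
Most parsimonious ingroup topology: ((((Bryoura,Microura),Glyptellus),Aeleus),Dromops).
Microura and Glyptellus share a more recent common ancestor with each other than either does with Dromops, so Dromops is the least closely related of the three.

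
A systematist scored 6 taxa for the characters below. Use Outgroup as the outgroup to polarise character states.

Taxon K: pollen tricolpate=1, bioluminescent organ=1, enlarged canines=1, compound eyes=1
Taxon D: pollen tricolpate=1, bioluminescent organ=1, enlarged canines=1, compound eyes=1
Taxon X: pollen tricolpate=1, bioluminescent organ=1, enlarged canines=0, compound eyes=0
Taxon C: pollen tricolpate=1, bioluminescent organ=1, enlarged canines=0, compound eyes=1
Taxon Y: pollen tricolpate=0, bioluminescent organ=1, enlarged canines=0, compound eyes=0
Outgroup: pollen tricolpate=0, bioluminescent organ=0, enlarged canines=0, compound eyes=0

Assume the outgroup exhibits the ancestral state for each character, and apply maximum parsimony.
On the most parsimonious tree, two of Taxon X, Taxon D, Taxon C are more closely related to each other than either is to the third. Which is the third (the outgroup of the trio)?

Taxon X

The outgroup has state '0' for every character, so '1' is the derived state throughout.
Only Taxon C, Taxon D, Taxon K, and Taxon X show the derived state '1' for pollen tricolpate, supporting them as a clade.
bioluminescent organ (derived state '1') is shared by all ingroup taxa — unites the whole ingroup.
enlarged canines: derived state '1' in Taxon D and Taxon K only — synapomorphy for {Taxon D, Taxon K}.
Only Taxon C, Taxon D, and Taxon K show the derived state '1' for compound eyes, supporting them as a clade.
Most parsimonious ingroup topology: ((((Taxon K,Taxon D),Taxon C),Taxon X),Taxon Y).
Taxon D and Taxon C share a more recent common ancestor with each other than either does with Taxon X, so Taxon X is the least closely related of the three.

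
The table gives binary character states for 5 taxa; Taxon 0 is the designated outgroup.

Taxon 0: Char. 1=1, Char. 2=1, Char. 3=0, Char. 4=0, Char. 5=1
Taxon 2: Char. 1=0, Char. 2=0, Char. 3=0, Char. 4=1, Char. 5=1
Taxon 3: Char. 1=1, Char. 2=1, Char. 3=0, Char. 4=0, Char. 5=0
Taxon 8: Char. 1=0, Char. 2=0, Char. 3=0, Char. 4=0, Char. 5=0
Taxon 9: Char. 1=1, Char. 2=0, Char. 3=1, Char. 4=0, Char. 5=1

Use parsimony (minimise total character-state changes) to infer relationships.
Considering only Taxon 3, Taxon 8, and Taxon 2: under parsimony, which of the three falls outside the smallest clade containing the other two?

Taxon 3

Character polarity is set by the outgroup: the derived state is whichever differs from the outgroup's state, so for Char. 1, Char. 2, Char. 5 the derived state is '0', and for the remaining characters it is '1'.
Char. 1: derived state '0' in Taxon 2 and Taxon 8 only — synapomorphy for {Taxon 2, Taxon 8}.
Only Taxon 2, Taxon 8, and Taxon 9 show the derived state '0' for Char. 2, supporting them as a clade.
Char. 3 (derived state '1') is unique to Taxon 9 (autapomorphy; uninformative for grouping).
Char. 4 (derived state '1') is unique to Taxon 2 (autapomorphy; uninformative for grouping).
Char. 5 groups Taxon 3 and Taxon 8, which is incompatible with the clades supported by the remaining characters; treating it as convergent (homoplasy) costs fewer steps than any alternative tree.
Most parsimonious ingroup topology: (((Taxon 2,Taxon 8),Taxon 9),Taxon 3).
Taxon 2 and Taxon 8 share a more recent common ancestor with each other than either does with Taxon 3, so Taxon 3 is the least closely related of the three.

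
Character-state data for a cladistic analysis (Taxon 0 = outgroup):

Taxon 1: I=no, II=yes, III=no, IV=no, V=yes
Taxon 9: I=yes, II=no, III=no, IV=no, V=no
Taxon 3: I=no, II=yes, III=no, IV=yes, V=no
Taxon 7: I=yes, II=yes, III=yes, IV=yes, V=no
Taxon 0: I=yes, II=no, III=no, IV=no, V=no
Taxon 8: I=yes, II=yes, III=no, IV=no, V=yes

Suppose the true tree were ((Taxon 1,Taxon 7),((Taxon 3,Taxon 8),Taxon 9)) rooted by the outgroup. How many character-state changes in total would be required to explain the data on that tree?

9

Map each character onto ((Taxon 1,Taxon 7),((Taxon 3,Taxon 8),Taxon 9)) (rooted by Taxon 0) and count the minimum state changes it requires (Fitch parsimony):
I: 2; II: 2; III: 1; IV: 2; V: 2.
Total tree length = 9.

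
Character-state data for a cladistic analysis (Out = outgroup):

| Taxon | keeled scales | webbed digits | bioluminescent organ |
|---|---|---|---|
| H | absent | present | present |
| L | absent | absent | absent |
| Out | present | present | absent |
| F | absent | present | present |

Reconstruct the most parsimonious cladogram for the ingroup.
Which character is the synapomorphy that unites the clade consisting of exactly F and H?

Character polarity is set by the outgroup: the derived state is whichever differs from the outgroup's state, so for keeled scales, webbed digits the derived state is 'absent', and for the remaining characters it is 'present'.
keeled scales (derived state 'absent') is shared by all ingroup taxa — unites the whole ingroup.
webbed digits: derived state 'absent' in L only — an autapomorphy, so it tells us nothing about relationships among taxa.
bioluminescent organ: derived state 'present' in F and H only — synapomorphy for {F, H}.
Most parsimonious ingroup topology: ((F,H),L).
The clade {F, H} is supported by bioluminescent organ: its derived state 'present' occurs in exactly those taxa and in no other taxon (including the outgroup).

bioluminescent organ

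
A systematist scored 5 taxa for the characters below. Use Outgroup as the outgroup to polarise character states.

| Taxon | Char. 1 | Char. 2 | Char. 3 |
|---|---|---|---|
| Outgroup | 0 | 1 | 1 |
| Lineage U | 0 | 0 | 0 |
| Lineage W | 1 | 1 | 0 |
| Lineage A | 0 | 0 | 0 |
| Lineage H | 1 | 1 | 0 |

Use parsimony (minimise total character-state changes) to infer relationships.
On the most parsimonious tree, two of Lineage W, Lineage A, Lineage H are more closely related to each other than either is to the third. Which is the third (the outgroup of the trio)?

Character polarity is set by the outgroup: the derived state is whichever differs from the outgroup's state, so for Char. 2, Char. 3 the derived state is '0', and for the remaining characters it is '1'.
Char. 1: derived state '1' in Lineage H and Lineage W only — synapomorphy for {Lineage H, Lineage W}.
Char. 2 (derived state '0') is shared by Lineage A and Lineage U — a synapomorphy uniting that clade.
Char. 3 (derived state '0') is shared by all ingroup taxa — unites the whole ingroup.
Most parsimonious ingroup topology: ((Lineage U,Lineage A),(Lineage W,Lineage H)).
Lineage H and Lineage W share a more recent common ancestor with each other than either does with Lineage A, so Lineage A is the least closely related of the three.

Lineage A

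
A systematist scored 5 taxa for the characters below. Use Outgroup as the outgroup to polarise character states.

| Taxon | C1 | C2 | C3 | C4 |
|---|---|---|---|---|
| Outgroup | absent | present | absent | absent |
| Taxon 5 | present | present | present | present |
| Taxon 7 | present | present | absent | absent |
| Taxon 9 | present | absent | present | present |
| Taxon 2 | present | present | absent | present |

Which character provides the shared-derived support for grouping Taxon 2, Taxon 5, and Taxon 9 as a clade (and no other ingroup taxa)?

C4

Character polarity is set by the outgroup: the derived state is whichever differs from the outgroup's state, so for C2 the derived state is 'absent', and for the remaining characters it is 'present'.
C1 (derived state 'present') is shared by all ingroup taxa — unites the whole ingroup.
C2 (derived state 'absent') is unique to Taxon 9 (autapomorphy; uninformative for grouping).
C3: derived state 'present' in Taxon 5 and Taxon 9 only — synapomorphy for {Taxon 5, Taxon 9}.
C4: derived state 'present' in Taxon 2, Taxon 5, and Taxon 9 only — synapomorphy for {Taxon 2, Taxon 5, Taxon 9}.
Most parsimonious ingroup topology: (((Taxon 5,Taxon 9),Taxon 2),Taxon 7).
The clade {Taxon 2, Taxon 5, Taxon 9} is supported by C4: its derived state 'present' occurs in exactly those taxa and in no other taxon (including the outgroup).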